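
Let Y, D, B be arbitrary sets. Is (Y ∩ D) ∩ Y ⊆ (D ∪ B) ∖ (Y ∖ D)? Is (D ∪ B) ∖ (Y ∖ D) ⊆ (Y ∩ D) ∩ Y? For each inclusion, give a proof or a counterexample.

(⊆) holds; (⊇) fails.

Forward inclusion. Let x ∈ (Y ∩ D) ∩ Y. Then either x ∈ Y ∩ D and x ∉ B; or x ∈ Y ∩ D ∩ B. In each case x ∈ (D ∪ B) ∖ (Y ∖ D), so (Y ∩ D) ∩ Y ⊆ (D ∪ B) ∖ (Y ∖ D).

Reverse inclusion. This inclusion fails. Take Y = ∅, D = {1}, B = ∅; then 1 ∈ (D ∪ B) ∖ (Y ∖ D) but 1 ∉ (Y ∩ D) ∩ Y.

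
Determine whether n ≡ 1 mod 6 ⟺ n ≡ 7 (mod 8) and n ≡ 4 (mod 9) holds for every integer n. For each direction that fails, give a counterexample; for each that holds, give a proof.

Only the reverse direction holds.

Forward direction. This fails: n = 1 gives 1 ≡ 1 (mod 6) but 1 ≡ 1 (mod 8), so the conjunction on the right does not hold.

Converse. If n ≡ 7 (mod 8) and n ≡ 4 (mod 9), then by the Chinese remainder theorem n ≡ 31 (mod 72). Since 31 ≡ 1 (mod 6) and 6 ∣ 72, we get n ≡ 1 (mod 6).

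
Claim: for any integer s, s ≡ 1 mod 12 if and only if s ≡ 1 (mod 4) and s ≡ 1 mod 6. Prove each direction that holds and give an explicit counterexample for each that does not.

(⟸) If s ≡ 1 (mod 4) and s ≡ 1 (mod 6), then by the Chinese remainder theorem s ≡ 1 (mod 12). This is exactly s ≡ 1 (mod 12).

(⟹) Suppose s ≡ 1 (mod 12); write s = 12j + 1. Since 4 ∣ 12, reducing mod 4 gives s ≡ 1 (mod 4); since 6 ∣ 12, reducing mod 6 gives s ≡ 1 (mod 6).

Both implications hold.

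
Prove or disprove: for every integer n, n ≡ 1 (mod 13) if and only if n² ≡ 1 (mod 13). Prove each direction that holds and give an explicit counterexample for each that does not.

The forward direction holds; the converse fails.

(→) Suppose n ≡ 1 (mod 13). Write n = 13j + 1. Then (13j + 1)² = 169j² + 26j + 1 = 13(13j² + 2j) + 1, so n² ≡ 1 (mod 13).

(←) This fails: take n = 12. Then 12² = 144 ≡ 1 (mod 13), yet 12 ≡ 12 (mod 13), not 1.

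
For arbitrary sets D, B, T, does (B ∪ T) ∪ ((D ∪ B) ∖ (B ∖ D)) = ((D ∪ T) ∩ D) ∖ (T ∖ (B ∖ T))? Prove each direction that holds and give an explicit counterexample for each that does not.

(⟹) This inclusion fails. Take D = ∅, B = {1}, T = ∅; then 1 ∈ (B ∪ T) ∪ ((D ∪ B) ∖ (B ∖ D)) but 1 ∉ ((D ∪ T) ∩ D) ∖ (T ∖ (B ∖ T)).

(⟸) Let x ∈ ((D ∪ T) ∩ D) ∖ (T ∖ (B ∖ T)). Then either x ∈ D and x ∉ B, T; or x ∈ D ∩ B and x ∉ T. In each case x ∈ (B ∪ T) ∪ ((D ∪ B) ∖ (B ∖ D)), so ((D ∪ T) ∩ D) ∖ (T ∖ (B ∖ T)) ⊆ (B ∪ T) ∪ ((D ∪ B) ∖ (B ∖ D)).

The sets are not equal: only the reverse inclusion holds.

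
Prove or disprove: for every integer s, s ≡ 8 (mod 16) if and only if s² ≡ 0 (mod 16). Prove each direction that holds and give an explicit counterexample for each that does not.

Converse. This fails: take s = 0. Then 0² = 0 ≡ 0 (mod 16), yet 0 ≡ 0 (mod 16), not 8.

Forward direction. Suppose s ≡ 8 (mod 16). Write s = 16j + 8. Then (16j + 8)² = 256j² + 256j + 64 = 16(16j² + 16j + 4) + 0, so s² ≡ 0 (mod 16).

Only the forward implication holds.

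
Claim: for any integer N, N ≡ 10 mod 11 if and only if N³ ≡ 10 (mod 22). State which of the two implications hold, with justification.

Only the converse holds.

[⇐] The residues r modulo 22 with r³ ≡ 10 (mod 22) are exactly {10}, and each is ≡ 10 (mod 11).

[⇒] This fails: take N = 21. Then 21 ≡ 10 (mod 11), but 21³ = 9261 ≡ 21 (mod 22), not 10.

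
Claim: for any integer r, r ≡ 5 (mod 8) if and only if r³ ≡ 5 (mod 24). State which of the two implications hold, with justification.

(→) This fails: take r = 13. Then 13 ≡ 5 (mod 8), but 13³ = 2197 ≡ 13 (mod 24), not 5.

(←) Conversely, the residues r modulo 24 with r³ ≡ 5 (mod 24) are exactly {5}, and each is ≡ 5 (mod 8).

(⇒) fails; (⇐) holds.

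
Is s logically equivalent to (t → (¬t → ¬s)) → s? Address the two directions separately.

Equivalent; both directions hold.

Forward direction. Assume the antecedent. If t is true, the antecedent forces (t = T, s = T), and (t → (¬t → ¬s)) → s holds there. If t is false, the antecedent forces (t = F, s = T), and (t → (¬t → ¬s)) → s holds there. Either way (t → (¬t → ¬s)) → s holds.

Converse. Assume the antecedent. If t is true, the antecedent forces (t = T, s = T), and s holds there. If t is false, the antecedent forces (t = F, s = T), and s holds there. Either way s holds.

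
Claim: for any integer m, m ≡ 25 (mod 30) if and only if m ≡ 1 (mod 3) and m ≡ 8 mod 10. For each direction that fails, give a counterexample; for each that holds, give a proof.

(→) This fails: m = 25 gives 25 ≡ 25 (mod 30) but 25 ≡ 5 (mod 10), so the conjunction on the right does not hold.

(←) This fails: m = 28 satisfies both congruences on the right (28 ≡ 1 mod 3 and 28 ≡ 8 mod 10) yet 28 ≡ 28 (mod 30), not 25.

Both directions fail.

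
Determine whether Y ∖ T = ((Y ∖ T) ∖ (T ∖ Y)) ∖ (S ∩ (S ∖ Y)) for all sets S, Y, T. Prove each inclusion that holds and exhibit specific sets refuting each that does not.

Both inclusions hold; the sets are equal.

(⟹) Let x ∈ Y ∖ T. Then either x ∈ Y and x ∉ S, T; or x ∈ S ∩ Y and x ∉ T. In each case x ∈ ((Y ∖ T) ∖ (T ∖ Y)) ∖ (S ∩ (S ∖ Y)), so Y ∖ T ⊆ ((Y ∖ T) ∖ (T ∖ Y)) ∖ (S ∩ (S ∖ Y)).

(⟸) Let x ∈ ((Y ∖ T) ∖ (T ∖ Y)) ∖ (S ∩ (S ∖ Y)). Then either x ∈ Y and x ∉ S, T; or x ∈ S ∩ Y and x ∉ T. In each case x ∈ Y ∖ T, so ((Y ∖ T) ∖ (T ∖ Y)) ∖ (S ∩ (S ∖ Y)) ⊆ Y ∖ T.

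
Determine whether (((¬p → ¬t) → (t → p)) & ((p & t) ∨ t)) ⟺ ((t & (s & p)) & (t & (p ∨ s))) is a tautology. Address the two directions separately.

Forward direction. This fails. Under s = F, p = F, t = T, the left side is true but the right side is false.

Converse. Assume the antecedent. If s is true, the antecedent forces (s = T, p = T, t = T), and the consequent holds there. If s is false, the antecedent cannot hold. Either way the consequent holds.

Only the reverse direction holds.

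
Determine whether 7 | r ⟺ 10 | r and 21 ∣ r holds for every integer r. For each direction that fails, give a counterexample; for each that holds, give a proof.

Only the converse holds.

(←) Suppose 10 ∣ r and 21 ∣ r. Any common multiple of 10 and 21 is a multiple of their lcm; here gcd(10, 21) = 1, so lcm(10, 21) = 10·21 = 210, so 210 ∣ r. Since 7 ∣ 210, it follows that 7 ∣ r.

(→) This fails: take r = 7. Certainly 7 ∣ 7, but 10 ∤ 7.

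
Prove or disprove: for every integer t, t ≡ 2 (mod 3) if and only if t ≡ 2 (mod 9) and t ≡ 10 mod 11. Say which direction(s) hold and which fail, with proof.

Not equivalent: only (⇐) holds.

[⇒] This fails: t = 2 gives 2 ≡ 2 (mod 3) but 2 ≡ 2 (mod 11), so the conjunction on the right does not hold.

[⇐] Conversely, if t ≡ 2 (mod 9) and t ≡ 10 (mod 11), then by the Chinese remainder theorem t ≡ 65 (mod 99). Since 65 ≡ 2 (mod 3) and 3 ∣ 99, we get t ≡ 2 (mod 3).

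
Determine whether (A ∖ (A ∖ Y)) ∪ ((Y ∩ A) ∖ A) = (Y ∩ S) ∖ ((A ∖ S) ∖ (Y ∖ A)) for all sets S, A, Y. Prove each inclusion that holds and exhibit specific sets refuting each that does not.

Both inclusions fail.

Forward inclusion. This inclusion fails. Take S = ∅, A = {1}, Y = {1}; then 1 ∈ (A ∖ (A ∖ Y)) ∪ ((Y ∩ A) ∖ A) but 1 ∉ (Y ∩ S) ∖ ((A ∖ S) ∖ (Y ∖ A)).

Reverse inclusion. This inclusion fails. Take S = {1}, A = ∅, Y = {1}; then 1 ∈ (Y ∩ S) ∖ ((A ∖ S) ∖ (Y ∖ A)) but 1 ∉ (A ∖ (A ∖ Y)) ∪ ((Y ∩ A) ∖ A).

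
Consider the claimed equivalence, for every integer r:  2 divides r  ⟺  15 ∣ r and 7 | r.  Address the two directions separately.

[⇒] This fails: take r = 2. Certainly 2 ∣ 2, but 15 ∤ 2.

[⇐] This fails: take r = 105. Both 15 ∣ 105 and 7 ∣ 105, yet 105 is not a multiple of 2 (since 105 = 52·2 + 1), so 2 ∤ 105.

Neither implication holds.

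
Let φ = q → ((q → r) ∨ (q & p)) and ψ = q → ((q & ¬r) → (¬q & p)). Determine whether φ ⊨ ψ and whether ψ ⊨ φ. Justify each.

Only the converse holds.

Forward direction. This fails. Under p = T, r = F, q = T, the left side is true but the right side is false.

Converse. Assume the antecedent. If r is true, q → ((q → r) ∨ (q & p)) reduces to true regardless of the other variables. If r is false, the antecedent forces (p = F, r = F, q = F) or (p = T, r = F, q = F), and q → ((q → r) ∨ (q & p)) holds there. Either way q → ((q → r) ∨ (q & p)) holds.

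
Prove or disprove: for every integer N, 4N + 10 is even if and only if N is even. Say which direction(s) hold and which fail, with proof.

(⇒) fails; (⇐) holds.

Forward direction. This fails: take N = 5. Then 4N + 10 = 30, which is even, yet N = 5 is odd, not even.

Converse. Suppose N is even. Since 4 is even, 4N is even for every N, so 4N + 10 has the same parity as 10, which is even. Hence 4N + 10 is even.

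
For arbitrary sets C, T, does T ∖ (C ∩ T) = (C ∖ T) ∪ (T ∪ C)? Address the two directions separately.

Forward inclusion. Let x ∈ T ∖ (C ∩ T). Then x ∈ T and x ∉ C, from which x ∈ (C ∖ T) ∪ (T ∪ C).

Reverse inclusion. This inclusion fails. Take C = {1}, T = ∅; then 1 ∈ (C ∖ T) ∪ (T ∪ C) but 1 ∉ T ∖ (C ∩ T).

The sets are not equal: only the forward inclusion holds.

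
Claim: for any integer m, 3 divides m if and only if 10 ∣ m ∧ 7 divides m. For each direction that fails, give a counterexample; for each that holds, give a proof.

Neither direction holds.

(→) This fails: take m = 3. Certainly 3 ∣ 3, but 10 ∤ 3.

(←) This fails: take m = 70. Both 10 ∣ 70 and 7 ∣ 70, yet 70 is not a multiple of 3 (since 70 = 23·3 + 1), so 3 ∤ 70.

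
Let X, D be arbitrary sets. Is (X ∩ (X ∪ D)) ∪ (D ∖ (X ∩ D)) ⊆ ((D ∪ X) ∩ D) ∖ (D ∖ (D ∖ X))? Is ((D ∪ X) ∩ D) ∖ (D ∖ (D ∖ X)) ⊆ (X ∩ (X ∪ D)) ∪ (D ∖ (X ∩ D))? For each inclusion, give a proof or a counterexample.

(⟹) This inclusion fails. Take X = {1}, D = ∅; then 1 ∈ (X ∩ (X ∪ D)) ∪ (D ∖ (X ∩ D)) but 1 ∉ ((D ∪ X) ∩ D) ∖ (D ∖ (D ∖ X)).

(⟸) Let x ∈ ((D ∪ X) ∩ D) ∖ (D ∖ (D ∖ X)). Then x ∈ D and x ∉ X, from which x ∈ (X ∩ (X ∪ D)) ∪ (D ∖ (X ∩ D)).

Only the reverse inclusion holds.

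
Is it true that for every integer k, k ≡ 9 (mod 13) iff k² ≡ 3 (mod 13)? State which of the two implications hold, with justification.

Only the forward implication holds.

[⇐] This fails: take k = 4. Then 4² = 16 ≡ 3 (mod 13), yet 4 ≡ 4 (mod 13), not 9.

[⇒] Suppose k ≡ 9 (mod 13). Write k = 13j + 9. Then (13j + 9)² = 169j² + 234j + 81 = 13(13j² + 18j + 6) + 3, so k² ≡ 3 (mod 13).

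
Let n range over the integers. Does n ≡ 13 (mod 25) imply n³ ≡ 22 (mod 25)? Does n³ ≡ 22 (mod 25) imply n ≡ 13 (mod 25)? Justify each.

Both directions hold.

(⟸) Suppose n³ ≡ 22 (mod 25). The only residue r in {0, …, 24} with r³ ≡ 22 (mod 25) is r = 13, so n ≡ 13 (mod 25).

(⟹) Suppose n ≡ 13 (mod 25). Write n = 25j + 13. Then (25j + 13)³ = 15625j³ + 24375j² + 12675j + 2197 = 25(625j³ + 975j² + 507j + 87) + 22, so n³ ≡ 22 (mod 25).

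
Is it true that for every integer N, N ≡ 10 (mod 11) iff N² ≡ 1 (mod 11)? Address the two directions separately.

(⟸) This fails: take N = 1. Then 1² = 1 ≡ 1 (mod 11), yet 1 ≡ 1 (mod 11), not 10.

(⟹) Suppose N ≡ 10 (mod 11). Write N = 11j + 10. Then (11j + 10)² = 121j² + 220j + 100 = 11(11j² + 20j + 9) + 1, so N² ≡ 1 (mod 11).

Only the forward implication holds.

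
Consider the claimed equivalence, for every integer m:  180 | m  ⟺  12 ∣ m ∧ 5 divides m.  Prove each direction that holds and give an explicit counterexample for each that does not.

(⇒) holds; (⇐) fails.

Forward direction. If 180 ∣ m, write m = 180q. Since 180 = 15·12, m = 12·(15q), so 12 ∣ m; and since 180 = 36·5, m = 5·(36q), so 5 ∣ m.

Converse. This fails: take m = 60. Both 12 ∣ 60 and 5 ∣ 60, yet 60 is not a multiple of 180 (since 60 = 0·180 + 60), so 180 ∤ 60.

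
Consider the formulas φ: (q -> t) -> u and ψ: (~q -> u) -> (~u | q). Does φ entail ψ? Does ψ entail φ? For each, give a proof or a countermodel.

(⇒) fails and (⇐) fails.

(→) This fails. Under q = F, u = T, t = F, the left side is true but the right side is false.

(←) This fails. Under q = F, u = F, t = F, the left side is false but the right side is true.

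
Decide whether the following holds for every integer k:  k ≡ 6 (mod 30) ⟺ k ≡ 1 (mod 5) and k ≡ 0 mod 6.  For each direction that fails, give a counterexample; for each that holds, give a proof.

Both implications hold.

(⟹) Suppose k ≡ 6 (mod 30); write k = 30j + 6. Since 5 ∣ 30, reducing mod 5 gives k ≡ 6 ≡ 1 (mod 5); since 6 ∣ 30, reducing mod 6 gives k ≡ 6 ≡ 0 (mod 6).

(⟸) Conversely, if k ≡ 1 (mod 5) and k ≡ 0 (mod 6), then by the Chinese remainder theorem k ≡ 6 (mod 30). This is exactly k ≡ 6 (mod 30).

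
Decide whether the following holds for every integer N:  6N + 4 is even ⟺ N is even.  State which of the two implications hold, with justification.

Only the reverse direction holds.

(⇒) This fails: take N = 3. Then 6N + 4 = 22, which is even, yet N = 3 is odd, not even.

(⇐) Suppose N is even. Since 6 is even, 6N is even for every N, so 6N + 4 has the same parity as 4, which is even. Hence 6N + 4 is even.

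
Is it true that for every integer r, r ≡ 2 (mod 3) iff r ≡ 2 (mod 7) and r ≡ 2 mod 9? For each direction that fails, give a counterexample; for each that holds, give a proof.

(⟹) This fails: r = 5 gives 5 ≡ 2 (mod 3) but 5 ≡ 5 (mod 7), so the conjunction on the right does not hold.

(⟸) Conversely, if r ≡ 2 (mod 7) and r ≡ 2 (mod 9), then by the Chinese remainder theorem r ≡ 2 (mod 63). Since 2 ≡ 2 (mod 3) and 3 ∣ 63, we get r ≡ 2 (mod 3).

(⇒) fails; (⇐) holds.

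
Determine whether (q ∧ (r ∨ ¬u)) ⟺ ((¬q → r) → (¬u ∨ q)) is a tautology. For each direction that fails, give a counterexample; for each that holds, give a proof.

(⟹) Assume the antecedent. If q is true, (¬q → r) → (¬u ∨ q) reduces to true regardless of the other variables. If q is false, the antecedent cannot hold. Either way (¬q → r) → (¬u ∨ q) holds.

(⟸) This fails. Under q = F, r = F, u = F, the left side is false but the right side is true.

(⇒) holds; (⇐) fails.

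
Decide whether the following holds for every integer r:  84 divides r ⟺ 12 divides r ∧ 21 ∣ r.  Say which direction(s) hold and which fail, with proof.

Both directions hold.

[⇒] If 84 ∣ r, write r = 84q. Since 84 = 7·12, r = 12·(7q), so 12 ∣ r; and since 84 = 4·21, r = 21·(4q), so 21 ∣ r.

[⇐] Suppose 12 ∣ r and 21 ∣ r. Any common multiple of 12 and 21 is a multiple of their lcm; here lcm(12, 21) = 12·21/gcd(12, 21) = 252/3 = 84, so 84 ∣ r.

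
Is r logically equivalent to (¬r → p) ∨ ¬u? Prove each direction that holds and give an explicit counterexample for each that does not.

(⇒) Assume the antecedent. If u is true, the antecedent forces (u = T, p = F, r = T) or (u = T, p = T, r = T), and (¬r → p) ∨ ¬u holds there. If u is false, (¬r → p) ∨ ¬u reduces to true regardless of the other variables. Either way (¬r → p) ∨ ¬u holds.

(⇐) This fails. Under u = F, p = F, r = F, the left side is false but the right side is true.

(⇒) holds; (⇐) fails.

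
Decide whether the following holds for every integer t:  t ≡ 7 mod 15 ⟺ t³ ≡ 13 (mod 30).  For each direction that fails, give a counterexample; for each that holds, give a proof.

Forward direction. This fails: take t = 22. Then 22 ≡ 7 (mod 15), but 22³ = 10648 ≡ 28 (mod 30), not 13.

Converse. The residues r modulo 30 with r³ ≡ 13 (mod 30) are exactly {7}, and each is ≡ 7 (mod 15).

The forward direction fails; the converse holds.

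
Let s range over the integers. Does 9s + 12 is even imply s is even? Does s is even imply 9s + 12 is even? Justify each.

Both directions hold.

(←) Suppose s is even; write s = 2j. Then 9s + 12 = 9·(2j) + 12 = 2·9j + 12, which is even.

(→) Suppose 9s + 12 is even. Since 9 is odd, 9s and s have the same parity, so 9s + 12 ≡ s + 12 (mod 2). As 12 is even, 9s + 12 is even exactly when s is even. Thus s is even.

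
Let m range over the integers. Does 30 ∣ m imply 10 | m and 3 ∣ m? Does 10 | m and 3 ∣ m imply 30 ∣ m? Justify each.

Equivalent; both directions hold.

[⇐] Suppose 10 ∣ m and 3 ∣ m. Any common multiple of 10 and 3 is a multiple of their lcm; here gcd(10, 3) = 1, so lcm(10, 3) = 10·3 = 30, so 30 ∣ m.

[⇒] If 30 ∣ m, write m = 30q. Since 30 = 3·10, m = 10·(3q), so 10 ∣ m; and since 30 = 10·3, m = 3·(10q), so 3 ∣ m.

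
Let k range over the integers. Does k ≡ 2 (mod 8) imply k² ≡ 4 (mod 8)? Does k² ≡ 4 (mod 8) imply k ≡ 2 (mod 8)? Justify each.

Not equivalent: only (⇒) holds.

(→) Suppose k ≡ 2 (mod 8). Write k = 8j + 2. Then (8j + 2)² = 64j² + 32j + 4 = 8(8j² + 4j) + 4, so k² ≡ 4 (mod 8).

(←) This fails: take k = 6. Then 6² = 36 ≡ 4 (mod 8), yet 6 ≡ 6 (mod 8), not 2.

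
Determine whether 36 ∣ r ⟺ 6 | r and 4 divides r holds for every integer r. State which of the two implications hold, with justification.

(⟹) If 36 ∣ r, write r = 36q. Since 36 = 6·6, r = 6·(6q), so 6 ∣ r; and since 36 = 9·4, r = 4·(9q), so 4 ∣ r.

(⟸) This fails: take r = 12. Both 6 ∣ 12 and 4 ∣ 12, yet 12 is not a multiple of 36 (since 12 = 0·36 + 12), so 36 ∤ 12.

(⇒) holds; (⇐) fails.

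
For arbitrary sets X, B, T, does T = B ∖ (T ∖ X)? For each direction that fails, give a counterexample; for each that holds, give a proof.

(⊆) This inclusion fails. Take X = ∅, B = ∅, T = {1}; then 1 ∈ T but 1 ∉ B ∖ (T ∖ X).

(⊇) This inclusion fails. Take X = ∅, B = {1}, T = ∅; then 1 ∈ B ∖ (T ∖ X) but 1 ∉ T.

(⊆) fails and (⊇) fails.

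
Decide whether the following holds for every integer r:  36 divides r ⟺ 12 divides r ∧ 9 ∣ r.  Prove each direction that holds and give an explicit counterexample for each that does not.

Both directions hold; the statement is true.

[⇐] Suppose 12 ∣ r and 9 ∣ r. Any common multiple of 12 and 9 is a multiple of their lcm; here lcm(12, 9) = 12·9/gcd(12, 9) = 108/3 = 36, so 36 ∣ r.

[⇒] If 36 ∣ r, write r = 36q. Since 36 = 3·12, r = 12·(3q), so 12 ∣ r; and since 36 = 4·9, r = 9·(4q), so 9 ∣ r.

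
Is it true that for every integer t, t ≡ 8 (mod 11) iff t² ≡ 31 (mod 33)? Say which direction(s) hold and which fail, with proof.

Neither implication holds.

[⇒] This fails: take t = 30. Then 30 ≡ 8 (mod 11), but 30² = 900 ≡ 9 (mod 33), not 31.

[⇐] This fails: take t = 14. Then 14² = 196 ≡ 31 (mod 33), yet 14 ≡ 3 (mod 11), not 8.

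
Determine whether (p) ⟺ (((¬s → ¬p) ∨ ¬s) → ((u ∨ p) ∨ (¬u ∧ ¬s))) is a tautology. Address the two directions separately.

(⇒) holds; (⇐) fails.

(⇒) Assume the antecedent. If p is true, the consequent reduces to true regardless of the other variables. If p is false, the antecedent cannot hold. Either way the consequent holds.

(⇐) This fails. Under p = F, u = F, s = F, the left side is false but the right side is true.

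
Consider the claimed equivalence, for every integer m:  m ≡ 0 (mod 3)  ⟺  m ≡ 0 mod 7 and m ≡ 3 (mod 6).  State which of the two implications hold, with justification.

(⟸) If m ≡ 0 (mod 7) and m ≡ 3 (mod 6), then by the Chinese remainder theorem m ≡ 21 (mod 42). Since 21 ≡ 0 (mod 3) and 3 ∣ 42, we get m ≡ 0 (mod 3).

(⟹) This fails: m = 0 gives 0 ≡ 0 (mod 3) but 0 ≡ 0 (mod 6), so the conjunction on the right does not hold.

Only the reverse direction holds.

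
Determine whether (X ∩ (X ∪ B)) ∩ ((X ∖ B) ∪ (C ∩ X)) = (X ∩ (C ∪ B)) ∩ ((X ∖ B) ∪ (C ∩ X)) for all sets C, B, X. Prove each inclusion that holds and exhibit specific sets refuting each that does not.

(⊆) fails; (⊇) holds.

(⊇) Let x ∈ (X ∩ (C ∪ B)) ∩ ((X ∖ B) ∪ (C ∩ X)). Then either x ∈ C ∩ X and x ∉ B; or x ∈ C ∩ B ∩ X. In each case x ∈ (X ∩ (X ∪ B)) ∩ ((X ∖ B) ∪ (C ∩ X)), so (X ∩ (C ∪ B)) ∩ ((X ∖ B) ∪ (C ∩ X)) ⊆ (X ∩ (X ∪ B)) ∩ ((X ∖ B) ∪ (C ∩ X)).

(⊆) This inclusion fails. Take C = ∅, B = ∅, X = {1}; then 1 ∈ (X ∩ (X ∪ B)) ∩ ((X ∖ B) ∪ (C ∩ X)) but 1 ∉ (X ∩ (C ∪ B)) ∩ ((X ∖ B) ∪ (C ∩ X)).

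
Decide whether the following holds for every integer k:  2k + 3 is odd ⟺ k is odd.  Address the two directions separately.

Only the reverse direction holds.

(⟹) This fails: take k = 2. Then 2k + 3 = 7, which is odd, yet k = 2 is even, not odd.

(⟸) Suppose k is odd. Since 2 is even, 2k is even for every k, so 2k + 3 has the same parity as 3, which is odd. Hence 2k + 3 is odd.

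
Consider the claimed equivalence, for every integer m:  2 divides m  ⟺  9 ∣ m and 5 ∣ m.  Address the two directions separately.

(⇒) This fails: take m = 2. Certainly 2 ∣ 2, but 9 ∤ 2.

(⇐) This fails: take m = 45. Both 9 ∣ 45 and 5 ∣ 45, yet 45 is not a multiple of 2 (since 45 = 22·2 + 1), so 2 ∤ 45.

(⇒) fails and (⇐) fails.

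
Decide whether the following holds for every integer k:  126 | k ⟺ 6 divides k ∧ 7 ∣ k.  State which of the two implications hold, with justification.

Only the forward implication holds.

(⇐) This fails: take k = 42. Both 6 ∣ 42 and 7 ∣ 42, yet 42 is not a multiple of 126 (since 42 = 0·126 + 42), so 126 ∤ 42.

(⇒) If 126 ∣ k, write k = 126q. Since 126 = 21·6, k = 6·(21q), so 6 ∣ k; and since 126 = 18·7, k = 7·(18q), so 7 ∣ k.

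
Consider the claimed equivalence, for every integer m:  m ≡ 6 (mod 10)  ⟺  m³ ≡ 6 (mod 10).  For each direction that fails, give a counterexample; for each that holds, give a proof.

(⟹) Suppose m ≡ 6 (mod 10). Write m = 10j + 6. Then (10j + 6)³ = 1000j³ + 1800j² + 1080j + 216 = 10(100j³ + 180j² + 108j + 21) + 6, so m³ ≡ 6 (mod 10).

(⟸) For the converse, argue contrapositively. If m ≢ 6 (mod 10), then m is congruent to one of 0, 1, 2, 3, 4, 5, 7, 8, 9 modulo 10, and these give m³ ≡ 0, 1, 8, 7, 4, 5, 3, 2, 9 respectively — never 6.

Both directions hold; the statement is true.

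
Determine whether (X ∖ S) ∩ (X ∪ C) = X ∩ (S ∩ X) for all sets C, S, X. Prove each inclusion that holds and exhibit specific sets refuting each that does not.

Both inclusions fail.

(⟹) This inclusion fails. Take C = ∅, S = ∅, X = {1}; then 1 ∈ (X ∖ S) ∩ (X ∪ C) but 1 ∉ X ∩ (S ∩ X).

(⟸) This inclusion fails. Take C = ∅, S = {1}, X = {1}; then 1 ∈ X ∩ (S ∩ X) but 1 ∉ (X ∖ S) ∩ (X ∪ C).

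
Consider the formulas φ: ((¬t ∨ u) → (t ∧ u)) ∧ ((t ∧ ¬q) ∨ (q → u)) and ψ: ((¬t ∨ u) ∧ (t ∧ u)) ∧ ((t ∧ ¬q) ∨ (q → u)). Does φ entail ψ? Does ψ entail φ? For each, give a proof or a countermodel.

[⇒] This fails. Under u = F, q = F, t = T, the left side is true but the right side is false.

[⇐] Assume the antecedent. If u is true, the antecedent forces (u = T, q = F, t = T) or (u = T, q = T, t = T), and the consequent holds there. If u is false, the antecedent cannot hold. Either way the consequent holds.

(⇒) fails; (⇐) holds.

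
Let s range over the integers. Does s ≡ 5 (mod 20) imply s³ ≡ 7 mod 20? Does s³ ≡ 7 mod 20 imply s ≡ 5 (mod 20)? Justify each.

(⟹) This fails: take s = 5. Then 5 ≡ 5 (mod 20), but 5³ = 125 ≡ 5 (mod 20), not 7.

(⟸) This fails: take s = 3. Then 3³ = 27 ≡ 7 (mod 20), yet 3 ≡ 3 (mod 20), not 5.

Both directions fail.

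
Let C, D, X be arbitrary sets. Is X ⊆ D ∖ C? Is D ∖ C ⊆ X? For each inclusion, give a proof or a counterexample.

(⊆) This inclusion fails. Take C = ∅, D = ∅, X = {1}; then 1 ∈ X but 1 ∉ D ∖ C.

(⊇) This inclusion fails. Take C = ∅, D = {1}, X = ∅; then 1 ∈ D ∖ C but 1 ∉ X.

Neither inclusion holds.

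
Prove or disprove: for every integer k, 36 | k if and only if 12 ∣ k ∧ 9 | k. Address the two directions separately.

(→) If 36 ∣ k, write k = 36q. Since 36 = 3·12, k = 12·(3q), so 12 ∣ k; and since 36 = 4·9, k = 9·(4q), so 9 ∣ k.

(←) Suppose 12 ∣ k and 9 ∣ k. Any common multiple of 12 and 9 is a multiple of their lcm; here lcm(12, 9) = 12·9/gcd(12, 9) = 108/3 = 36, so 36 ∣ k.

Both directions hold.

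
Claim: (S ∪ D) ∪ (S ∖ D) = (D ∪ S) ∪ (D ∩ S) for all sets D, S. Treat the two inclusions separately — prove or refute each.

The two sets are equal.

(⟹) Let x ∈ (S ∪ D) ∪ (S ∖ D). Then either x ∈ D and x ∉ S; or x ∈ S and x ∉ D; or x ∈ D ∩ S. In each case x ∈ (D ∪ S) ∪ (D ∩ S), so (S ∪ D) ∪ (S ∖ D) ⊆ (D ∪ S) ∪ (D ∩ S).

(⟸) Let x ∈ (D ∪ S) ∪ (D ∩ S). Then either x ∈ D and x ∉ S; or x ∈ S and x ∉ D; or x ∈ D ∩ S. In each case x ∈ (S ∪ D) ∪ (S ∖ D), so (D ∪ S) ∪ (D ∩ S) ⊆ (S ∪ D) ∪ (S ∖ D).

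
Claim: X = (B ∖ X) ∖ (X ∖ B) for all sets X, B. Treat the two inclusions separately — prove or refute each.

(⊆) This inclusion fails. Take X = {1}, B = ∅; then 1 ∈ X but 1 ∉ (B ∖ X) ∖ (X ∖ B).

(⊇) This inclusion fails. Take X = ∅, B = {1}; then 1 ∈ (B ∖ X) ∖ (X ∖ B) but 1 ∉ X.

Neither inclusion holds.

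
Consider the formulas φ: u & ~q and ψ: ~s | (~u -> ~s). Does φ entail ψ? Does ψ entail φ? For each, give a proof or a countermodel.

(⟹) Assume the antecedent. If u is true, ~s | (~u -> ~s) reduces to true regardless of the other variables. If u is false, the antecedent cannot hold. Either way ~s | (~u -> ~s) holds.

(⟸) This fails. Under u = F, q = F, s = F, the left side is false but the right side is true.

The forward direction holds; the converse fails.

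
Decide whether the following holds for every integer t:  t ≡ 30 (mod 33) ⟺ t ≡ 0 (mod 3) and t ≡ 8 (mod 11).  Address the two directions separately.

(⇒) Suppose t ≡ 30 (mod 33); write t = 33j + 30. Since 3 ∣ 33, reducing mod 3 gives t ≡ 30 ≡ 0 (mod 3); since 11 ∣ 33, reducing mod 11 gives t ≡ 30 ≡ 8 (mod 11).

(⇐) Conversely, if t ≡ 0 (mod 3) and t ≡ 8 (mod 11), then by the Chinese remainder theorem t ≡ 30 (mod 33). This is exactly t ≡ 30 (mod 33).

Both implications hold.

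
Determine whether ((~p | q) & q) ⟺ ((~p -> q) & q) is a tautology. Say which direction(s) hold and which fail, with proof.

[⇐] Assume the antecedent. If q is true, (~p | q) & q reduces to true regardless of the other variables. If q is false, the antecedent cannot hold. Either way (~p | q) & q holds.

[⇒] Assume the antecedent. If q is true, (~p -> q) & q reduces to true regardless of the other variables. If q is false, the antecedent cannot hold. Either way (~p -> q) & q holds.

Equivalent; both directions hold.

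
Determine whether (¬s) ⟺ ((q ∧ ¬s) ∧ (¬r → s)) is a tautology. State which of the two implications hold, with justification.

Not equivalent: only (⇐) holds.

(⟸) Assume the antecedent. If q is true, the antecedent forces (q = T, r = T, s = F), and ¬s holds there. If q is false, the antecedent cannot hold. Either way ¬s holds.

(⟹) This fails. Under q = F, r = F, s = F, the left side is true but the right side is false.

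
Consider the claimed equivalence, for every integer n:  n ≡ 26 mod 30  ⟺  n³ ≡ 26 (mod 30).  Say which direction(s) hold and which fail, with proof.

Both directions hold; the statement is true.

(→) Suppose n ≡ 26 mod 30. Write n = 30j + 26. Then (30j + 26)³ = 27000j³ + 70200j² + 60840j + 17576 = 30(900j³ + 2340j² + 2028j + 585) + 26, so n³ ≡ 26 (mod 30).

(←) Conversely, suppose n³ ≡ 26 (mod 30). The only residue r in {0, …, 29} with r³ ≡ 26 (mod 30) is r = 26, so n ≡ 26 (mod 30).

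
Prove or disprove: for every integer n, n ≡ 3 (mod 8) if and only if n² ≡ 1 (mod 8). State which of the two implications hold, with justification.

Converse. This fails: take n = 1. Then 1² = 1 ≡ 1 (mod 8), yet 1 ≡ 1 (mod 8), not 3.

Forward direction. Suppose n ≡ 3 (mod 8). Write n = 8j + 3. Then (8j + 3)² = 64j² + 48j + 9 = 8(8j² + 6j + 1) + 1, so n² ≡ 1 (mod 8).

Not equivalent: only (⇒) holds.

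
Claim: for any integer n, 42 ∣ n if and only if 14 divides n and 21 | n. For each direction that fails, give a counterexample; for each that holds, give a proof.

[⇒] If 42 ∣ n, write n = 42q. Since 42 = 3·14, n = 14·(3q), so 14 ∣ n; and since 42 = 2·21, n = 21·(2q), so 21 ∣ n.

[⇐] Suppose 14 ∣ n and 21 ∣ n. Any common multiple of 14 and 21 is a multiple of their lcm; here lcm(14, 21) = 14·21/gcd(14, 21) = 294/7 = 42, so 42 ∣ n.

Equivalent; both directions hold.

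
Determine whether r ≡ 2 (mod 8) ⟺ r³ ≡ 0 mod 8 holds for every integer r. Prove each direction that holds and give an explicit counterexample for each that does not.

[⇒] Suppose r ≡ 2 (mod 8). Write r = 8j + 2. Then (8j + 2)³ = 512j³ + 384j² + 96j + 8 = 8(64j³ + 48j² + 12j + 1) + 0, so r³ ≡ 0 (mod 8).

[⇐] This fails: take r = 0. Then 0³ = 0 ≡ 0 (mod 8), yet 0 ≡ 0 (mod 8), not 2.

Only the forward direction holds.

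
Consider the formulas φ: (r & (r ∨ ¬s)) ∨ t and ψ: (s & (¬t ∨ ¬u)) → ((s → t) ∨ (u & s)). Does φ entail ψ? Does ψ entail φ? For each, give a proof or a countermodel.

Forward direction. This fails. Under s = T, t = F, u = F, r = T, the left side is true but the right side is false.

Converse. This fails. Under s = F, t = F, u = F, r = F, the left side is false but the right side is true.

Neither direction holds.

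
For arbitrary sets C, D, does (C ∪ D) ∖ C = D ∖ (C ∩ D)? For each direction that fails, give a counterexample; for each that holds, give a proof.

The two sets are equal.

(⊇) Let x ∈ D ∖ (C ∩ D). Then x ∈ D and x ∉ C, from which x ∈ (C ∪ D) ∖ C.

(⊆) Let x ∈ (C ∪ D) ∖ C. Then x ∈ D and x ∉ C, from which x ∈ D ∖ (C ∩ D).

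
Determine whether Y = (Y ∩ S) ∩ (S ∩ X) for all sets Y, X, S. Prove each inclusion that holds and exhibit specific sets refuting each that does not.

Only the reverse inclusion holds.

(⊆) This inclusion fails. Take Y = {1}, X = ∅, S = ∅; then 1 ∈ Y but 1 ∉ (Y ∩ S) ∩ (S ∩ X).

(⊇) Let x ∈ (Y ∩ S) ∩ (S ∩ X). Then x ∈ Y ∩ X ∩ S, from which x ∈ Y.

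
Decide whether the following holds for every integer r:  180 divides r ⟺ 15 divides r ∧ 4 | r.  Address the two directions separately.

[⇒] If 180 ∣ r, write r = 180q. Since 180 = 12·15, r = 15·(12q), so 15 ∣ r; and since 180 = 45·4, r = 4·(45q), so 4 ∣ r.

[⇐] This fails: take r = 60. Both 15 ∣ 60 and 4 ∣ 60, yet 60 is not a multiple of 180 (since 60 = 0·180 + 60), so 180 ∤ 60.

Only the forward direction holds.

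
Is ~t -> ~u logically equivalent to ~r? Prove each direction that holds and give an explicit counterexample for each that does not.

Forward direction. This fails. Under t = F, r = T, u = F, the left side is true but the right side is false.

Converse. This fails. Under t = F, r = F, u = T, the left side is false but the right side is true.

(⇒) fails and (⇐) fails.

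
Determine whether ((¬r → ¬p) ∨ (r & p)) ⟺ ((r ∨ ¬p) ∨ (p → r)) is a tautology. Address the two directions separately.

(⇒) Assume the antecedent. If p is true, the antecedent forces (p = T, r = T), and (r ∨ ¬p) ∨ (p → r) holds there. If p is false, (r ∨ ¬p) ∨ (p → r) reduces to true regardless of the other variables. Either way (r ∨ ¬p) ∨ (p → r) holds.

(⇐) Assume the antecedent. If p is true, the antecedent forces (p = T, r = T), and (¬r → ¬p) ∨ (r & p) holds there. If p is false, (¬r → ¬p) ∨ (r & p) reduces to true regardless of the other variables. Either way (¬r → ¬p) ∨ (r & p) holds.

Equivalent; both directions hold.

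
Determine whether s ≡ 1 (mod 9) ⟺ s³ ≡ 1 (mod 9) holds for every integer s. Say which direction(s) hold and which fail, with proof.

The forward direction holds; the converse fails.

(⟹) Suppose s ≡ 1 (mod 9). Write s = 9j + 1. Then (9j + 1)³ = 729j³ + 243j² + 27j + 1 = 9(81j³ + 27j² + 3j) + 1, so s³ ≡ 1 (mod 9).

(⟸) This fails: take s = 4. Then 4³ = 64 ≡ 1 (mod 9), yet 4 ≡ 4 (mod 9), not 1.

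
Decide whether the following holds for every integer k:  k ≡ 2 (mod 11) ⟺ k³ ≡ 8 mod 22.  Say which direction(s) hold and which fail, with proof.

Only the reverse direction holds.

(⇒) This fails: take k = 13. Then 13 ≡ 2 (mod 11), but 13³ = 2197 ≡ 19 (mod 22), not 8.

(⇐) Conversely, the residues r modulo 22 with r³ ≡ 8 (mod 22) are exactly {2}, and each is ≡ 2 (mod 11).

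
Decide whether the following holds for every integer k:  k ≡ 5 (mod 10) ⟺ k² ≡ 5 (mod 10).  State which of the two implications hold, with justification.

Both directions hold.

(⟹) Suppose k ≡ 5 (mod 10). Write k = 10j + 5. Then (10j + 5)² = 100j² + 100j + 25 = 10(10j² + 10j + 2) + 5, so k² ≡ 5 (mod 10).

(⟸) For the converse, argue contrapositively. If k ≢ 5 (mod 10), then k is congruent to one of 0, 1, 2, 3, 4, 6, 7, 8, 9 modulo 10, and these give k² ≡ 0, 1, 4, 9, 6, 6, 9, 4, 1 respectively — never 5.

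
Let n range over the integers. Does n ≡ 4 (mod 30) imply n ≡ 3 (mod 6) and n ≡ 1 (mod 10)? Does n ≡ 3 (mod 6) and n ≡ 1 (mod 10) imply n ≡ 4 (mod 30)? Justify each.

(⇒) This fails: n = 4 gives 4 ≡ 4 (mod 30) but 4 ≡ 4 (mod 6), so the conjunction on the right does not hold.

(⇐) This fails: n = 21 satisfies both congruences on the right (21 ≡ 3 mod 6 and 21 ≡ 1 mod 10) yet 21 ≡ 21 (mod 30), not 4.

Both directions fail.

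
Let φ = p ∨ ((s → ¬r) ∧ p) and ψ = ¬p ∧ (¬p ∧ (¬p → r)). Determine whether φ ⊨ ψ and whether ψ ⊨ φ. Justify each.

[⇒] This fails. Under r = F, p = T, s = F, the left side is true but the right side is false.

[⇐] This fails. Under r = T, p = F, s = F, the left side is false but the right side is true.

Both directions fail.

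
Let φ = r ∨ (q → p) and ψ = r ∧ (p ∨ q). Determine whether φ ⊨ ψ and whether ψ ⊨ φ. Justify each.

Forward direction. This fails. Under p = F, r = F, q = F, the left side is true but the right side is false.

Converse. Assume the antecedent. If p is true, r ∨ (q → p) reduces to true regardless of the other variables. If p is false, the antecedent forces (p = F, r = T, q = T), and r ∨ (q → p) holds there. Either way r ∨ (q → p) holds.

Not equivalent: only (⇐) holds.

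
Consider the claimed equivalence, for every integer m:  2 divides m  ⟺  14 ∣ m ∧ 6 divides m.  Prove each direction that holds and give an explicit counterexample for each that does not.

(⇒) This fails: take m = 2. Certainly 2 ∣ 2, but 14 ∤ 2.

(⇐) Suppose 14 ∣ m and 6 ∣ m. Any common multiple of 14 and 6 is a multiple of their lcm; here lcm(14, 6) = 14·6/gcd(14, 6) = 84/2 = 42, so 42 ∣ m. Since 2 ∣ 42, it follows that 2 ∣ m.

(⇒) fails; (⇐) holds.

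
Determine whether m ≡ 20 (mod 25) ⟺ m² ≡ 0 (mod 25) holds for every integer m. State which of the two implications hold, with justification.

[⇒] Suppose m ≡ 20 (mod 25). Write m = 25j + 20. Then (25j + 20)² = 625j² + 1000j + 400 = 25(25j² + 40j + 16) + 0, so m² ≡ 0 (mod 25).

[⇐] This fails: take m = 0. Then 0² = 0 ≡ 0 (mod 25), yet 0 ≡ 0 (mod 25), not 20.

Only the forward direction holds.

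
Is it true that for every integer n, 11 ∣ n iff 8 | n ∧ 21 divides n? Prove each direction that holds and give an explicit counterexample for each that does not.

Forward direction. This fails: take n = 11. Certainly 11 ∣ 11, but 8 ∤ 11.

Converse. This fails: take n = 168. Both 8 ∣ 168 and 21 ∣ 168, yet 168 is not a multiple of 11 (since 168 = 15·11 + 3), so 11 ∤ 168.

(⇒) fails and (⇐) fails.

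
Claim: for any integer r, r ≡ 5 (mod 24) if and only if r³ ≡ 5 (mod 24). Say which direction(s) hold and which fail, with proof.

Equivalent; both directions hold.

(⟸) Suppose r³ ≡ 5 (mod 24). The only residue r in {0, …, 23} with r³ ≡ 5 (mod 24) is r = 5, so r ≡ 5 (mod 24).

(⟹) Suppose r ≡ 5 (mod 24). Write r = 24j + 5. Then (24j + 5)³ = 13824j³ + 8640j² + 1800j + 125 = 24(576j³ + 360j² + 75j + 5) + 5, so r³ ≡ 5 (mod 24).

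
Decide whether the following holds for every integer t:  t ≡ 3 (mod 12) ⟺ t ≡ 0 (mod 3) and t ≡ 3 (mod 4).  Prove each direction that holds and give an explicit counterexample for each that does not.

(⟹) Suppose t ≡ 3 (mod 12); write t = 12j + 3. Since 3 ∣ 12, reducing mod 3 gives t ≡ 3 ≡ 0 (mod 3); since 4 ∣ 12, reducing mod 4 gives t ≡ 3 (mod 4).

(⟸) Conversely, if t ≡ 0 (mod 3) and t ≡ 3 (mod 4), then by the Chinese remainder theorem t ≡ 3 (mod 12). This is exactly t ≡ 3 (mod 12).

The biconditional holds.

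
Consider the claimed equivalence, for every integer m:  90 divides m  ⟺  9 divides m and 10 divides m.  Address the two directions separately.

(⟹) If 90 ∣ m, write m = 90q. Since 90 = 10·9, m = 9·(10q), so 9 ∣ m; and since 90 = 9·10, m = 10·(9q), so 10 ∣ m.

(⟸) Suppose 9 ∣ m and 10 ∣ m. Any common multiple of 9 and 10 is a multiple of their lcm; here gcd(9, 10) = 1, so lcm(9, 10) = 9·10 = 90, so 90 ∣ m.

Both directions hold.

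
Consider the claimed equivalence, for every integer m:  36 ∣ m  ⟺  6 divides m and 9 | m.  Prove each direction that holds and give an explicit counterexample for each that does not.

(⟹) If 36 ∣ m, write m = 36q. Since 36 = 6·6, m = 6·(6q), so 6 ∣ m; and since 36 = 4·9, m = 9·(4q), so 9 ∣ m.

(⟸) This fails: take m = 18. Both 6 ∣ 18 and 9 ∣ 18, yet 18 is not a multiple of 36 (since 18 = 0·36 + 18), so 36 ∤ 18.

Not equivalent: only (⇒) holds.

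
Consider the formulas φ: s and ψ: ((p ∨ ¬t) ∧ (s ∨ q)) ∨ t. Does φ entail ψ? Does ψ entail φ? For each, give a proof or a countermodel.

(⇐) This fails. Under p = F, t = T, s = F, q = F, the left side is false but the right side is true.

(⇒) Assume the antecedent. If s is true, ((p ∨ ¬t) ∧ (s ∨ q)) ∨ t reduces to true regardless of the other variables. If s is false, the antecedent cannot hold. Either way ((p ∨ ¬t) ∧ (s ∨ q)) ∨ t holds.

Only the forward direction holds.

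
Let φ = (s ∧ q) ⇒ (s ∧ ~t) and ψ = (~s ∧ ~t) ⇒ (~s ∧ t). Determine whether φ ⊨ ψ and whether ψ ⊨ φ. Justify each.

(→) This fails. Under t = F, q = F, s = F, the left side is true but the right side is false.

(←) This fails. Under t = T, q = T, s = T, the left side is false but the right side is true.

(⇒) fails and (⇐) fails.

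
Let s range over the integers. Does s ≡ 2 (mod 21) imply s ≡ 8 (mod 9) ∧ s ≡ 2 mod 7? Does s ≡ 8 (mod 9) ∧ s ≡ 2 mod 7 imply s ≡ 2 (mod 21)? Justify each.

(⇒) This fails: s = 2 gives 2 ≡ 2 (mod 21) but 2 ≡ 2 (mod 9), so the conjunction on the right does not hold.

(⇐) Conversely, if s ≡ 8 (mod 9) and s ≡ 2 (mod 7), then by the Chinese remainder theorem s ≡ 44 (mod 63). Since 44 ≡ 2 (mod 21) and 21 ∣ 63, we get s ≡ 2 (mod 21).

The forward direction fails; the converse holds.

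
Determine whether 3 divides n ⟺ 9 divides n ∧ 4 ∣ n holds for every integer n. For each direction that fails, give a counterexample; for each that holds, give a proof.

(→) This fails: take n = 3. Certainly 3 ∣ 3, but 9 ∤ 3.

(←) Suppose 9 ∣ n and 4 ∣ n. Any common multiple of 9 and 4 is a multiple of their lcm; here gcd(9, 4) = 1, so lcm(9, 4) = 9·4 = 36, so 36 ∣ n. Since 3 ∣ 36, it follows that 3 ∣ n.

The forward direction fails; the converse holds.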